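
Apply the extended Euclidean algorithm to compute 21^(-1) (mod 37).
Extended GCD: 21(-7) + 37(4) = 1. So 21^(-1) ≡ 30 ≡ 30 (mod 37). Verify: 21 × 30 = 630 ≡ 1 (mod 37)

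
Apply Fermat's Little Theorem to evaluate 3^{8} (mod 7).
2

By Fermat's Little Theorem, a^(p-1) ≡ 1 (mod p) for prime p and gcd(a, p) = 1
Here p = 7, so 3^6 ≡ 1 (mod 7)
We can reduce the exponent: 8 mod 6 = 2
So 3^8 ≡ 3^2 (mod 7)
Computing: 3^2 mod 7 = 2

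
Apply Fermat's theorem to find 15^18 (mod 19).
By Fermat's Little Theorem, 15^{18} ≡ 1 (mod 19) since 19 is prime and gcd(15, 19) = 1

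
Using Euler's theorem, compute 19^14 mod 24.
By Euler: 19^{8} ≡ 1 (mod 24) since gcd(19, 24) = 1. 14 = 1×8 + 6. So 19^{14} ≡ 19^{6} ≡ 1 (mod 24)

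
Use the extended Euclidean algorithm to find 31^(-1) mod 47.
Extended GCD: 31(-3) + 47(2) = 1. So 31^(-1) ≡ 44 ≡ 44 (mod 47). Verify: 31 × 44 = 1364 ≡ 1 (mod 47)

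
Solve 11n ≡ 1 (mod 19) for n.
11^(-1) ≡ 7 (mod 19). Verification: 11 × 7 = 77 ≡ 1 (mod 19)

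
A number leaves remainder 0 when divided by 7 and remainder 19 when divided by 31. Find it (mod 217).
M = 7 × 31 = 217. M₁ = 31, y₁ ≡ 5 (mod 7). M₂ = 7, y₂ ≡ 9 (mod 31). z = 0×31×5 + 19×7×9 ≡ 112 (mod 217)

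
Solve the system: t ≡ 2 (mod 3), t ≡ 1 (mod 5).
M = 3 × 5 = 15. M₁ = 5, y₁ ≡ 2 (mod 3). M₂ = 3, y₂ ≡ 2 (mod 5). t = 2×5×2 + 1×3×2 ≡ 11 (mod 15)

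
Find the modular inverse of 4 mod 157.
4^(-1) ≡ 118 (mod 157). Verification: 4 × 118 = 472 ≡ 1 (mod 157)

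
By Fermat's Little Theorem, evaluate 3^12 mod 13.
By Fermat's Little Theorem, 3^{12} ≡ 1 (mod 13) since 13 is prime and gcd(3, 13) = 1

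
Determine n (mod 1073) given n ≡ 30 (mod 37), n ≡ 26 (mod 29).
548

Using the Chinese Remainder Theorem:
M = product of moduli = 1073
For equation 1: M_1 = 29, 29 ≡ 29 (mod 37), inverse of 29 mod 37 is 23 (check: 29 × 23 = 667 ≡ 1 (mod 37))
For equation 2: M_2 = 37, 37 ≡ 8 (mod 29), inverse of 37 mod 29 is 11 (check: 8 × 11 = 88 ≡ 1 (mod 29))
Combine: n ≡ Σ r_i×M_i×(M_i⁻¹ mod m_i) = 30×29×23 + 26×37×11 = 20010 + 10582 = 30592
30592 mod 1073 = 548
n ≡ 548 (mod 1073)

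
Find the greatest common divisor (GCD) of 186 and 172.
2

Using the Euclidean algorithm:
186 = 1 × 172 + 14
172 = 12 × 14 + 4
14 = 3 × 4 + 2
4 = 2 × 2 + 0

GCD(186, 172) = 2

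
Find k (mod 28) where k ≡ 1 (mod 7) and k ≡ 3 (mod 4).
M = 7 × 4 = 28. M₁ = 4, y₁ ≡ 2 (mod 7). M₂ = 7, y₂ ≡ 3 (mod 4). k = 1×4×2 + 3×7×3 ≡ 15 (mod 28)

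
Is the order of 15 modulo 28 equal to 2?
Yes, ord_28(15) = 2.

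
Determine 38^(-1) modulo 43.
38^(-1) ≡ 17 (mod 43). Verification: 38 × 17 = 646 ≡ 1 (mod 43)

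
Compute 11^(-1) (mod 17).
11^(-1) ≡ 14 (mod 17). Verification: 11 × 14 = 154 ≡ 1 (mod 17)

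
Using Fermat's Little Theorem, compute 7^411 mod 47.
By Fermat: 7^{46} ≡ 1 (mod 47). 411 = 8×46 + 43. So 7^{411} ≡ 7^{43} ≡ 37 (mod 47)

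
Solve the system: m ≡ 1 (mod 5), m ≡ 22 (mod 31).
M = 5 × 31 = 155. M₁ = 31, y₁ ≡ 1 (mod 5). M₂ = 5, y₂ ≡ 25 (mod 31). m = 1×31×1 + 22×5×25 ≡ 146 (mod 155)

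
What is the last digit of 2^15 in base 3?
Using Fermat: 2^{2} ≡ 1 (mod 3). 15 ≡ 1 (mod 2). So 2^{15} ≡ 2^{1} ≡ 2 (mod 3)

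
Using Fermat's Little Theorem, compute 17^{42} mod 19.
7

By Fermat's Little Theorem, a^(p-1) ≡ 1 (mod p) for prime p and gcd(a, p) = 1
Here p = 19, so 17^18 ≡ 1 (mod 19)
We can reduce the exponent: 42 mod 18 = 6
So 17^42 ≡ 17^6 (mod 19)
Computing: 17^6 mod 19 = 7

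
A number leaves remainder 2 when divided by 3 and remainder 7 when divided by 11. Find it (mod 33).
M = 3 × 11 = 33. M₁ = 11, y₁ ≡ 2 (mod 3). M₂ = 3, y₂ ≡ 4 (mod 11). t = 2×11×2 + 7×3×4 ≡ 29 (mod 33)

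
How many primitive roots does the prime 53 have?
Number of primitive roots mod 53 = φ(52) = 24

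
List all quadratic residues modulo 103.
QRs mod 103: {1, 2, 4, 7, 8, 9, 13, 14, 15, 16, 17, 18, 19, 23, 25, 26, 28, 29, 30, 32, 33, 34, 36, 38, 41, 46, 49, 50, 52, 55, 56, 58, 59, 60, 61, 63, 64, 66, 68, 72, 76, 79, 81, 82, 83, 91, 92, 93, 97, 98, 100}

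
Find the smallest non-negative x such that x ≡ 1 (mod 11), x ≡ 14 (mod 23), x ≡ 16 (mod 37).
7305

Using the Chinese Remainder Theorem:
M = product of moduli = 9361
For equation 1: M_1 = 851, 851 ≡ 4 (mod 11), inverse of 851 mod 11 is 3 (check: 4 × 3 = 12 ≡ 1 (mod 11))
For equation 2: M_2 = 407, 407 ≡ 16 (mod 23), inverse of 407 mod 23 is 13 (check: 16 × 13 = 208 ≡ 1 (mod 23))
For equation 3: M_3 = 253, 253 ≡ 31 (mod 37), inverse of 253 mod 37 is 6 (check: 31 × 6 = 186 ≡ 1 (mod 37))
Combine: x ≡ Σ r_i×M_i×(M_i⁻¹ mod m_i) = 1×851×3 + 14×407×13 + 16×253×6 = 2553 + 74074 + 24288 = 100915
100915 mod 9361 = 7305
x ≡ 7305 (mod 9361)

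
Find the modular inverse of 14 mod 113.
14^(-1) ≡ 105 (mod 113). Verification: 14 × 105 = 1470 ≡ 1 (mod 113)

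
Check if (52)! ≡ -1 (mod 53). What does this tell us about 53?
(52)! mod 53 = 52. Since this equals -1 (mod 53), Wilson confirms 53 is prime.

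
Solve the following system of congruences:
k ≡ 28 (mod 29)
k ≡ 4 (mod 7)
144

Using the Chinese Remainder Theorem:
M = product of moduli = 203
For equation 1: M_1 = 7, 7 ≡ 7 (mod 29), inverse of 7 mod 29 is 25 (check: 7 × 25 = 175 ≡ 1 (mod 29))
For equation 2: M_2 = 29, 29 ≡ 1 (mod 7), inverse of 29 mod 7 is 1 (check: 1 × 1 = 1 ≡ 1 (mod 7))
Combine: k ≡ Σ r_i×M_i×(M_i⁻¹ mod m_i) = 28×7×25 + 4×29×1 = 4900 + 116 = 5016
5016 mod 203 = 144
k ≡ 144 (mod 203)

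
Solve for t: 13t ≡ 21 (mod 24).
9

Since gcd(13, 24) = 1 divides 21, a solution exists.
Multiply both sides by the inverse of 13 mod 24:
  13^(-1) mod 24 = 13
  x ≡ 13 × 21 ≡ 273 ≡ 9 (mod 24)
Verification: 13 × 9 = 117 = 4 × 24 + 21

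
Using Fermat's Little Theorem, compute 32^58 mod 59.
By Fermat's Little Theorem, 32^{58} ≡ 1 (mod 59) since 59 is prime and gcd(32, 59) = 1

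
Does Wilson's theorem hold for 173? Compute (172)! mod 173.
(172)! mod 173 = 172. Since this equals -1 (mod 173), Wilson confirms 173 is prime.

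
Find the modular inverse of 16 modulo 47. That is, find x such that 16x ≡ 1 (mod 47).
3

Using Extended Euclidean Algorithm:
gcd(16, 47) = 1
Bezout coefficients: 16 × 3 + 47 × -1 = 1
So 16 × 3 ≡ 1 (mod 47)
The inverse is 3 mod 47 = 3
Verification: 16 × 3 = 48 = 1 × 47 + 1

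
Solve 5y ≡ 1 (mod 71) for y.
57

Using Extended Euclidean Algorithm:
gcd(5, 71) = 1
Bezout coefficients: 5 × -14 + 71 × 1 = 1
So 5 × -14 ≡ 1 (mod 71)
The inverse is -14 mod 71 = 57
Verification: 5 × 57 = 285 = 4 × 71 + 1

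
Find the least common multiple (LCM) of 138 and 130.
8970

First find GCD(138, 130) using the Euclidean algorithm:
138 = 1 × 130 + 8
130 = 16 × 8 + 2
8 = 4 × 2 + 0
GCD(138, 130) = 2

LCM formula: LCM(a, b) = (a × b) / GCD(a, b)
LCM(138, 130) = (138 × 130) / 2
LCM(138, 130) = 17940 / 2
LCM(138, 130) = 8970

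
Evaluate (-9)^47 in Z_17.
Using Fermat: (-9)^{16} ≡ 1 (mod 17). 47 ≡ 15 (mod 16). So (-9)^{47} ≡ (-9)^{15} ≡ 15 (mod 17)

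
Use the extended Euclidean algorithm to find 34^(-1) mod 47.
Extended GCD: 34(18) + 47(-13) = 1. So 34^(-1) ≡ 18 ≡ 18 (mod 47). Verify: 34 × 18 = 612 ≡ 1 (mod 47)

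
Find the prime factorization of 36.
2^2 × 3^2

Divide by primes starting from smallest:
36 ÷ 2 = 18
18 ÷ 2 = 9
9 ÷ 3 = 3
3 ÷ 3 = 1

36 = 2^2 × 3^2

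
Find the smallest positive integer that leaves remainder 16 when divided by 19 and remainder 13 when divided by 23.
M = 19 × 23 = 437. M₁ = 23, y₁ ≡ 5 (mod 19). M₂ = 19, y₂ ≡ 17 (mod 23). m = 16×23×5 + 13×19×17 ≡ 358 (mod 437). The smallest positive such number is 358.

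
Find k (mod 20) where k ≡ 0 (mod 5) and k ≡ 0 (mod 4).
M = 5 × 4 = 20. M₁ = 4, y₁ ≡ 4 (mod 5). M₂ = 5, y₂ ≡ 1 (mod 4). k = 0×4×4 + 0×5×1 ≡ 0 (mod 20)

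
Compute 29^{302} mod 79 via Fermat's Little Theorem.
25

By Fermat's Little Theorem, a^(p-1) ≡ 1 (mod p) for prime p and gcd(a, p) = 1
Here p = 79, so 29^78 ≡ 1 (mod 79)
We can reduce the exponent: 302 mod 78 = 68
So 29^302 ≡ 29^68 (mod 79)
Computing: 29^68 mod 79 = 25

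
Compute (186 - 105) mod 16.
1

(186 - 105) = 81
81 mod 16 = 1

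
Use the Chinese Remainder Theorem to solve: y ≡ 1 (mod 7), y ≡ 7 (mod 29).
36

Using the Chinese Remainder Theorem:
M = product of moduli = 203
For equation 1: M_1 = 29, 29 ≡ 1 (mod 7), inverse of 29 mod 7 is 1 (check: 1 × 1 = 1 ≡ 1 (mod 7))
For equation 2: M_2 = 7, 7 ≡ 7 (mod 29), inverse of 7 mod 29 is 25 (check: 7 × 25 = 175 ≡ 1 (mod 29))
Combine: y ≡ Σ r_i×M_i×(M_i⁻¹ mod m_i) = 1×29×1 + 7×7×25 = 29 + 1225 = 1254
1254 mod 203 = 36
y ≡ 36 (mod 203)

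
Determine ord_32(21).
Powers of 21 mod 32: 21^1≡21, 21^2≡25, 21^3≡13, 21^4≡17, 21^5≡5, 21^6≡9, 21^7≡29, 21^8≡1. Order = 8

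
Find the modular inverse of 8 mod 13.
8^(-1) ≡ 5 (mod 13). Verification: 8 × 5 = 40 ≡ 1 (mod 13)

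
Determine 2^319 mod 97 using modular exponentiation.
Using Fermat: 2^{96} ≡ 1 (mod 97). 319 ≡ 31 (mod 96). So 2^{319} ≡ 2^{31} ≡ 66 (mod 97)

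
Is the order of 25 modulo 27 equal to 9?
Yes, ord_27(25) = 9.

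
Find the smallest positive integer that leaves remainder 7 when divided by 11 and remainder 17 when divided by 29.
M = 11 × 29 = 319. M₁ = 29, y₁ ≡ 8 (mod 11). M₂ = 11, y₂ ≡ 8 (mod 29). y = 7×29×8 + 17×11×8 ≡ 249 (mod 319). The smallest positive such number is 249.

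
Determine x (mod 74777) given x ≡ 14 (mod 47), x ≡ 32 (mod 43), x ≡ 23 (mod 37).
21446

Using the Chinese Remainder Theorem:
M = product of moduli = 74777
For equation 1: M_1 = 1591, 1591 ≡ 40 (mod 47), inverse of 1591 mod 47 is 20 (check: 40 × 20 = 800 ≡ 1 (mod 47))
For equation 2: M_2 = 1739, 1739 ≡ 19 (mod 43), inverse of 1739 mod 43 is 34 (check: 19 × 34 = 646 ≡ 1 (mod 43))
For equation 3: M_3 = 2021, 2021 ≡ 23 (mod 37), inverse of 2021 mod 37 is 29 (check: 23 × 29 = 667 ≡ 1 (mod 37))
Combine: x ≡ Σ r_i×M_i×(M_i⁻¹ mod m_i) = 14×1591×20 + 32×1739×34 + 23×2021×29 = 445480 + 1892032 + 1348007 = 3685519
3685519 mod 74777 = 21446
x ≡ 21446 (mod 74777)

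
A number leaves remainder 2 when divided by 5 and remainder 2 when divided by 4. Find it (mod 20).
M = 5 × 4 = 20. M₁ = 4, y₁ ≡ 4 (mod 5). M₂ = 5, y₂ ≡ 1 (mod 4). y = 2×4×4 + 2×5×1 ≡ 2 (mod 20)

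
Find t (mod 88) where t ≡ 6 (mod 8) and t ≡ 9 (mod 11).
M = 8 × 11 = 88. M₁ = 11, y₁ ≡ 3 (mod 8). M₂ = 8, y₂ ≡ 7 (mod 11). t = 6×11×3 + 9×8×7 ≡ 86 (mod 88)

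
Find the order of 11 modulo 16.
Powers of 11 mod 16: 11^1≡11, 11^2≡9, 11^3≡3, 11^4≡1. Order = 4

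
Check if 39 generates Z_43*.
p - 1 = 42 has prime divisors 2, 3, 7. Check 39^(42/q) mod 43 for each: 39^(42/2) = 39^21 ≡ 42, 39^(42/3) = 39^14 ≡ 1, 39^(42/7) = 39^6 ≡ 11 (mod 43). Since 39^14 ≡ 1 (mod 43), the order of 39 divides 14 (in fact the order is 14) ≠ 42, so it is not a primitive root.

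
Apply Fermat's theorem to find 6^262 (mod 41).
By Fermat: 6^{40} ≡ 1 (mod 41). 262 = 6×40 + 22. So 6^{262} ≡ 6^{22} ≡ 5 (mod 41)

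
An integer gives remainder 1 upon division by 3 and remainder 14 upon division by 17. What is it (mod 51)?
M = 3 × 17 = 51. M₁ = 17, y₁ ≡ 2 (mod 3). M₂ = 3, y₂ ≡ 6 (mod 17). x = 1×17×2 + 14×3×6 ≡ 31 (mod 51). The smallest positive such number is 31.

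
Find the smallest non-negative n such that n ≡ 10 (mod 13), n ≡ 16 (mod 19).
244

Using the Chinese Remainder Theorem:
M = product of moduli = 247
For equation 1: M_1 = 19, 19 ≡ 6 (mod 13), inverse of 19 mod 13 is 11 (check: 6 × 11 = 66 ≡ 1 (mod 13))
For equation 2: M_2 = 13, 13 ≡ 13 (mod 19), inverse of 13 mod 19 is 3 (check: 13 × 3 = 39 ≡ 1 (mod 19))
Combine: n ≡ Σ r_i×M_i×(M_i⁻¹ mod m_i) = 10×19×11 + 16×13×3 = 2090 + 624 = 2714
2714 mod 247 = 244
n ≡ 244 (mod 247)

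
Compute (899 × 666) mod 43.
2

(899 × 666) = 598734
598734 mod 43 = 2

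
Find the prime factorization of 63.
3^2 × 7

Divide by primes starting from smallest:
63 ÷ 3 = 21
21 ÷ 3 = 7
7 ÷ 7 = 1

63 = 3^2 × 7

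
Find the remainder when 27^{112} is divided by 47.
By Fermat: 27^{46} ≡ 1 (mod 47). 112 = 2×46 + 20. So 27^{112} ≡ 27^{20} ≡ 14 (mod 47)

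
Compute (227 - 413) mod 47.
2

(227 - 413) = -186
-186 mod 47 = 2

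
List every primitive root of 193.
Primitive roots mod 193: {5, 10, 15, 17, 19, 22, 26, 30, 34, 37, 38, 40, 41, 44, 45, 47, 51, 52, 53, 57, 58, 61, 66, 70, 73, 77, 78, 79, 80, 82, 90, 91, 102, 103, 111, 113, 114, 115, 116, 120, 123, 127, 132, 135, 136, 140, 141, 142, 146, 148, 149, 152, 153, 155, 156, 159, 163, 167, 171, 174, 176, 178, 183, 188}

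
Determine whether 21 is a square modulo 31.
By Euler's criterion: 21^{15} ≡ 30 (mod 31). Since this equals -1 (≡ 30), 21 is not a QR.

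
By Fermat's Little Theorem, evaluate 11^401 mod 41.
By Fermat: 11^{40} ≡ 1 (mod 41). 401 ≡ 1 (mod 40). So 11^{401} ≡ 11^{1} ≡ 11 (mod 41)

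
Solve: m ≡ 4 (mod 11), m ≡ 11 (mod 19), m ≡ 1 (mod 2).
M = 11 × 19 × 2 = 418. M₁ = 38, y₁ ≡ 9 (mod 11). M₂ = 22, y₂ ≡ 13 (mod 19). M₃ = 209, y₃ ≡ 1 (mod 2). m = 4×38×9 + 11×22×13 + 1×209×1 ≡ 125 (mod 418)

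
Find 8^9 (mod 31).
9 = 8 + 1 (binary 1001). Repeated squaring mod 31: 8^1 ≡ 8; 8^2 ≡ 8² = 64 ≡ 2; 8^4 ≡ 2² = 4 ≡ 4; 8^8 ≡ 4² = 16 ≡ 16. Multiply: 8^9 = 8^8 × 8^1 ≡ 16 × 8 (mod 31): 16 × 8 = 128 ≡ 4. So 8^9 ≡ 4 (mod 31).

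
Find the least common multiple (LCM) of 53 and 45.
2385

First find GCD(53, 45) using the Euclidean algorithm:
53 = 1 × 45 + 8
45 = 5 × 8 + 5
8 = 1 × 5 + 3
5 = 1 × 3 + 2
3 = 1 × 2 + 1
2 = 2 × 1 + 0
GCD(53, 45) = 1

LCM formula: LCM(a, b) = (a × b) / GCD(a, b)
LCM(53, 45) = (53 × 45) / 1
LCM(53, 45) = 2385 / 1
LCM(53, 45) = 2385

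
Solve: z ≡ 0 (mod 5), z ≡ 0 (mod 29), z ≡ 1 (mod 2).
M = 5 × 29 × 2 = 290. M₁ = 58, y₁ ≡ 2 (mod 5). M₂ = 10, y₂ ≡ 3 (mod 29). M₃ = 145, y₃ ≡ 1 (mod 2). z = 0×58×2 + 0×10×3 + 1×145×1 ≡ 145 (mod 290)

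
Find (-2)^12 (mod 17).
Using repeated squaring. (-2) ≡ 15 (mod 17). 12 = 8 + 4 (binary 1100). Repeated squaring mod 17: 15^1 ≡ 15; 15^2 ≡ 15² = 225 ≡ 4; 15^4 ≡ 4² = 16 ≡ 16; 15^8 ≡ 16² = 256 ≡ 1. Multiply: (-2)^12 ≡ 15^8 × 15^4 ≡ 1 × 16 (mod 17): 1 × 16 = 16 ≡ 16. So (-2)^12 ≡ 16 (mod 17).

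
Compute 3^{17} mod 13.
9

Using successive squaring:
Binary expansion of 17: 10001
Powers of 3 mod 13 (each is the square of the previous):
  3^1 ≡ 3 (mod 13)
  3^2 ≡ 3² = 9 ≡ 9 (mod 13)
  3^4 ≡ 9² = 81 ≡ 3 (mod 13)
  3^8 ≡ 3² = 9 ≡ 9 (mod 13)
  3^16 ≡ 9² = 81 ≡ 3 (mod 13)
17 = 16 + 1, so 3^17 = 3^16 × 3^1 ≡ 3 × 3 (mod 13)
Multiplying step by step:
  3 × 3 = 9 ≡ 9 (mod 13)
Result: 3^17 ≡ 9 (mod 13)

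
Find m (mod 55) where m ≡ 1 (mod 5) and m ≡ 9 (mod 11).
M = 5 × 11 = 55. M₁ = 11, y₁ ≡ 1 (mod 5). M₂ = 5, y₂ ≡ 9 (mod 11). m = 1×11×1 + 9×5×9 ≡ 31 (mod 55)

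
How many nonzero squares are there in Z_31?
For prime 31, there are (p-1)/2 = (31-1)/2 = 15 quadratic residues (excluding 0).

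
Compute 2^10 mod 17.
10 = 8 + 2 (binary 1010). Repeated squaring mod 17: 2^1 ≡ 2; 2^2 ≡ 2² = 4 ≡ 4; 2^4 ≡ 4² = 16 ≡ 16; 2^8 ≡ 16² = 256 ≡ 1. Multiply: 2^10 = 2^8 × 2^2 ≡ 1 × 4 (mod 17): 1 × 4 = 4 ≡ 4. So 2^10 ≡ 4 (mod 17).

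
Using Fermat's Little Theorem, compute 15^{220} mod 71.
48

By Fermat's Little Theorem, a^(p-1) ≡ 1 (mod p) for prime p and gcd(a, p) = 1
Here p = 71, so 15^70 ≡ 1 (mod 71)
We can reduce the exponent: 220 mod 70 = 10
So 15^220 ≡ 15^10 (mod 71)
Computing: 15^10 mod 71 = 48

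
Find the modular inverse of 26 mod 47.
26^(-1) ≡ 38 (mod 47). Verification: 26 × 38 = 988 ≡ 1 (mod 47)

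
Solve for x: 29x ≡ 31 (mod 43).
7

Since gcd(29, 43) = 1 divides 31, a solution exists.
Multiply both sides by the inverse of 29 mod 43:
  29^(-1) mod 43 = 3
  x ≡ 3 × 31 ≡ 93 ≡ 7 (mod 43)
Verification: 29 × 7 = 203 = 4 × 43 + 31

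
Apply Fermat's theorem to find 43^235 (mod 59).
By Fermat: 43^{58} ≡ 1 (mod 59). 235 = 4×58 + 3. So 43^{235} ≡ 43^{3} ≡ 34 (mod 59)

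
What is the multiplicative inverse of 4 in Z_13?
10

Using Extended Euclidean Algorithm:
gcd(4, 13) = 1
Bezout coefficients: 4 × -3 + 13 × 1 = 1
So 4 × -3 ≡ 1 (mod 13)
The inverse is -3 mod 13 = 10
Verification: 4 × 10 = 40 = 3 × 13 + 1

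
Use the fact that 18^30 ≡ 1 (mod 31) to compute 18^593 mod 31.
By Fermat: 18^{30} ≡ 1 (mod 31). 593 ≡ 23 (mod 30). So 18^{593} ≡ 18^{23} ≡ 7 (mod 31)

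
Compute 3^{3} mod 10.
7

Using successive squaring:
Binary expansion of 3: 11
Powers of 3 mod 10 (each is the square of the previous):
  3^1 ≡ 3 (mod 10)
  3^2 ≡ 3² = 9 ≡ 9 (mod 10)
3 = 2 + 1, so 3^3 = 3^2 × 3^1 ≡ 9 × 3 (mod 10)
Multiplying step by step:
  9 × 3 = 27 ≡ 7 (mod 10)
Result: 3^3 ≡ 7 (mod 10)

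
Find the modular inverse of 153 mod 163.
153^(-1) ≡ 114 (mod 163). Verification: 153 × 114 = 17442 ≡ 1 (mod 163)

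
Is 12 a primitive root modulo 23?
No

To verify, check if 12^(22/q) ≢ 1 (mod 23) for each prime divisor q of 22
Divisors of 22 = 22: [1, 2, 11, 22]
  12^(22/2) = 12^11 ≡ 1 (mod 23)
  12^(22/11) = 12^2 ≡ 6 (mod 23)
Conclusion: 12 is not a primitive root modulo 23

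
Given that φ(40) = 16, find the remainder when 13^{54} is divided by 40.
By Euler: 13^{16} ≡ 1 (mod 40) since gcd(13, 40) = 1. 54 = 3×16 + 6. So 13^{54} ≡ 13^{6} ≡ 9 (mod 40)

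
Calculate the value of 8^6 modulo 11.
6 = 4 + 2 (binary 110). Repeated squaring mod 11: 8^1 ≡ 8; 8^2 ≡ 8² = 64 ≡ 9; 8^4 ≡ 9² = 81 ≡ 4. Multiply: 8^6 = 8^4 × 8^2 ≡ 4 × 9 (mod 11): 4 × 9 = 36 ≡ 3. So 8^6 ≡ 3 (mod 11).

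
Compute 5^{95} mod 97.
39

Using successive squaring:
Binary expansion of 95: 1011111
Powers of 5 mod 97 (each is the square of the previous):
  5^1 ≡ 5 (mod 97)
  5^2 ≡ 5² = 25 ≡ 25 (mod 97)
  5^4 ≡ 25² = 625 ≡ 43 (mod 97)
  5^8 ≡ 43² = 1849 ≡ 6 (mod 97)
  5^16 ≡ 6² = 36 ≡ 36 (mod 97)
  5^32 ≡ 36² = 1296 ≡ 35 (mod 97)
  5^64 ≡ 35² = 1225 ≡ 61 (mod 97)
95 = 64 + 16 + 8 + 4 + 2 + 1, so 5^95 = 5^64 × 5^16 × 5^8 × 5^4 × 5^2 × 5^1 ≡ 61 × 36 × 6 × 43 × 25 × 5 (mod 97)
Multiplying step by step:
  61 × 36 = 2196 ≡ 62 (mod 97)
  62 × 6 = 372 ≡ 81 (mod 97)
  81 × 43 = 3483 ≡ 88 (mod 97)
  88 × 25 = 2200 ≡ 66 (mod 97)
  66 × 5 = 330 ≡ 39 (mod 97)
Result: 5^95 ≡ 39 (mod 97)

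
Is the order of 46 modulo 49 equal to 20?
No, the actual order is 21, not 20.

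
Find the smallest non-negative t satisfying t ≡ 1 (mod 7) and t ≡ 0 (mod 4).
M = 7 × 4 = 28. M₁ = 4, y₁ ≡ 2 (mod 7). M₂ = 7, y₂ ≡ 3 (mod 4). t = 1×4×2 + 0×7×3 ≡ 8 (mod 28)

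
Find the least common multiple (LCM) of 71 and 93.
6603

First find GCD(71, 93) using the Euclidean algorithm:
71 = 0 × 93 + 71
93 = 1 × 71 + 22
71 = 3 × 22 + 5
22 = 4 × 5 + 2
5 = 2 × 2 + 1
2 = 2 × 1 + 0
GCD(71, 93) = 1

LCM formula: LCM(a, b) = (a × b) / GCD(a, b)
LCM(71, 93) = (71 × 93) / 1
LCM(71, 93) = 6603 / 1
LCM(71, 93) = 6603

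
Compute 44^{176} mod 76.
24

Using successive squaring:
Binary expansion of 176: 10110000
Powers of 44 mod 76 (each is the square of the previous):
  44^1 ≡ 44 (mod 76)
  44^2 ≡ 44² = 1936 ≡ 36 (mod 76)
  44^4 ≡ 36² = 1296 ≡ 4 (mod 76)
  44^8 ≡ 4² = 16 ≡ 16 (mod 76)
  44^16 ≡ 16² = 256 ≡ 28 (mod 76)
  44^32 ≡ 28² = 784 ≡ 24 (mod 76)
  44^64 ≡ 24² = 576 ≡ 44 (mod 76)
  44^128 ≡ 44² = 1936 ≡ 36 (mod 76)
176 = 128 + 32 + 16, so 44^176 = 44^128 × 44^32 × 44^16 ≡ 36 × 24 × 28 (mod 76)
Multiplying step by step:
  36 × 24 = 864 ≡ 28 (mod 76)
  28 × 28 = 784 ≡ 24 (mod 76)
Result: 44^176 ≡ 24 (mod 76)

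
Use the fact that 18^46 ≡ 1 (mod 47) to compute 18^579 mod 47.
By Fermat: 18^{46} ≡ 1 (mod 47). 579 ≡ 27 (mod 46). So 18^{579} ≡ 18^{27} ≡ 25 (mod 47)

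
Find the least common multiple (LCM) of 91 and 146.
13286

First find GCD(91, 146) using the Euclidean algorithm:
91 = 0 × 146 + 91
146 = 1 × 91 + 55
91 = 1 × 55 + 36
55 = 1 × 36 + 19
36 = 1 × 19 + 17
19 = 1 × 17 + 2
17 = 8 × 2 + 1
2 = 2 × 1 + 0
GCD(91, 146) = 1

LCM formula: LCM(a, b) = (a × b) / GCD(a, b)
LCM(91, 146) = (91 × 146) / 1
LCM(91, 146) = 13286 / 1
LCM(91, 146) = 13286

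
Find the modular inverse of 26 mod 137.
26^(-1) ≡ 58 (mod 137). Verification: 26 × 58 = 1508 ≡ 1 (mod 137)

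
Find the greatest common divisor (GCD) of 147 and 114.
3

Using the Euclidean algorithm:
147 = 1 × 114 + 33
114 = 3 × 33 + 15
33 = 2 × 15 + 3
15 = 5 × 3 + 0

GCD(147, 114) = 3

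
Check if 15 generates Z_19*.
p - 1 = 18 has prime divisors 2, 3. Check 15^(18/q) mod 19 for each: 15^(18/2) = 15^9 ≡ 18, 15^(18/3) = 15^6 ≡ 11 (mod 19). None of these is 1, so 15 has order 18 = φ(19), so it is a primitive root mod 19.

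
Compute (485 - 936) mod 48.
29

(485 - 936) = -451
-451 mod 48 = 29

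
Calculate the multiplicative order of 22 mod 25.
Powers of 22 mod 25: 22^1≡22, 22^2≡9, 22^3≡23, 22^4≡6, 22^5≡7, 22^6≡4, 22^7≡13, 22^8≡11, 22^9≡17, 22^10≡24, 22^11≡3, 22^12≡16, 22^13≡2, 22^14≡19, 22^15≡18, 22^16≡21, 22^17≡12, 22^18≡14, 22^19≡8, 22^20≡1. Order = 20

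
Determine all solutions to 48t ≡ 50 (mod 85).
40

Since gcd(48, 85) = 1 divides 50, a solution exists.
Multiply both sides by the inverse of 48 mod 85:
  48^(-1) mod 85 = 62
  x ≡ 62 × 50 ≡ 3100 ≡ 40 (mod 85)
Verification: 48 × 40 = 1920 = 22 × 85 + 50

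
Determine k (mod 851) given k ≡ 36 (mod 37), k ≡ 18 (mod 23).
110

Using the Chinese Remainder Theorem:
M = product of moduli = 851
For equation 1: M_1 = 23, 23 ≡ 23 (mod 37), inverse of 23 mod 37 is 29 (check: 23 × 29 = 667 ≡ 1 (mod 37))
For equation 2: M_2 = 37, 37 ≡ 14 (mod 23), inverse of 37 mod 23 is 5 (check: 14 × 5 = 70 ≡ 1 (mod 23))
Combine: k ≡ Σ r_i×M_i×(M_i⁻¹ mod m_i) = 36×23×29 + 18×37×5 = 24012 + 3330 = 27342
27342 mod 851 = 110
k ≡ 110 (mod 851)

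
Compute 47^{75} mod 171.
26

Using successive squaring:
Binary expansion of 75: 1001011
Powers of 47 mod 171 (each is the square of the previous):
  47^1 ≡ 47 (mod 171)
  47^2 ≡ 47² = 2209 ≡ 157 (mod 171)
  47^4 ≡ 157² = 24649 ≡ 25 (mod 171)
  47^8 ≡ 25² = 625 ≡ 112 (mod 171)
  47^16 ≡ 112² = 12544 ≡ 61 (mod 171)
  47^32 ≡ 61² = 3721 ≡ 130 (mod 171)
  47^64 ≡ 130² = 16900 ≡ 142 (mod 171)
75 = 64 + 8 + 2 + 1, so 47^75 = 47^64 × 47^8 × 47^2 × 47^1 ≡ 142 × 112 × 157 × 47 (mod 171)
Multiplying step by step:
  142 × 112 = 15904 ≡ 1 (mod 171)
  1 × 157 = 157 ≡ 157 (mod 171)
  157 × 47 = 7379 ≡ 26 (mod 171)
Result: 47^75 ≡ 26 (mod 171)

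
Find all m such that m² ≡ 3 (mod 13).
The square roots of 3 mod 13 are 9 and 4. Verify: 9² = 81 ≡ 3 (mod 13)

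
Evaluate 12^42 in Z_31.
Using Fermat: 12^{30} ≡ 1 (mod 31). 42 ≡ 12 (mod 30). So 12^{42} ≡ 12^{12} ≡ 4 (mod 31)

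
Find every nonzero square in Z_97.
QRs mod 97: {1, 2, 3, 4, 6, 8, 9, 11, 12, 16, 18, 22, 24, 25, 27, 31, 32, 33, 35, 36, 43, 44, 47, 48, 49, 50, 53, 54, 61, 62, 64, 65, 66, 70, 72, 73, 75, 79, 81, 85, 86, 88, 89, 91, 93, 94, 95, 96}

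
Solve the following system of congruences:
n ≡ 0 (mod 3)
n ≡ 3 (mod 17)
3

Using the Chinese Remainder Theorem:
M = product of moduli = 51
For equation 1: M_1 = 17, 17 ≡ 2 (mod 3), inverse of 17 mod 3 is 2 (check: 2 × 2 = 4 ≡ 1 (mod 3))
For equation 2: M_2 = 3, 3 ≡ 3 (mod 17), inverse of 3 mod 17 is 6 (check: 3 × 6 = 18 ≡ 1 (mod 17))
Combine: n ≡ Σ r_i×M_i×(M_i⁻¹ mod m_i) = 0×17×2 + 3×3×6 = 0 + 54 = 54
54 mod 51 = 3
n ≡ 3 (mod 51)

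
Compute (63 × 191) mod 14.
7

(63 × 191) = 12033
12033 mod 14 = 7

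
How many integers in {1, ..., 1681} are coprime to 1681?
1640

Prime factorization: 1681 = 41^2
Using the formula φ(n) = n × Π(1 - 1/p) for each prime factor p:
φ(1681) = 1681 × (1 - 1/41)
φ(1681) = 1640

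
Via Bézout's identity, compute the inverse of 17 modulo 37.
Extended GCD: 17(-13) + 37(6) = 1. So 17^(-1) ≡ 24 ≡ 24 (mod 37). Verify: 17 × 24 = 408 ≡ 1 (mod 37)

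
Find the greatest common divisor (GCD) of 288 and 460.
4

Using the Euclidean algorithm:
288 = 0 × 460 + 288
460 = 1 × 288 + 172
288 = 1 × 172 + 116
172 = 1 × 116 + 56
116 = 2 × 56 + 4
56 = 14 × 4 + 0

GCD(288, 460) = 4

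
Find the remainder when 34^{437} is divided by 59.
By Fermat: 34^{58} ≡ 1 (mod 59). 437 = 7×58 + 31. So 34^{437} ≡ 34^{31} ≡ 24 (mod 59)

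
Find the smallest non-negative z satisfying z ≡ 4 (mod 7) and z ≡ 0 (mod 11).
M = 7 × 11 = 77. M₁ = 11, y₁ ≡ 2 (mod 7). M₂ = 7, y₂ ≡ 8 (mod 11). z = 4×11×2 + 0×7×8 ≡ 11 (mod 77)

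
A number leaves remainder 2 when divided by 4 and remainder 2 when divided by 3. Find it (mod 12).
M = 4 × 3 = 12. M₁ = 3, y₁ ≡ 3 (mod 4). M₂ = 4, y₂ ≡ 1 (mod 3). x = 2×3×3 + 2×4×1 ≡ 2 (mod 12)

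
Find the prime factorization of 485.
5 × 97

Divide by primes starting from smallest:
485 ÷ 5 = 97
97 ÷ 97 = 1

485 = 5 × 97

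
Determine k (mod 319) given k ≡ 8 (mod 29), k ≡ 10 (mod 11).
153

Using the Chinese Remainder Theorem:
M = product of moduli = 319
For equation 1: M_1 = 11, 11 ≡ 11 (mod 29), inverse of 11 mod 29 is 8 (check: 11 × 8 = 88 ≡ 1 (mod 29))
For equation 2: M_2 = 29, 29 ≡ 7 (mod 11), inverse of 29 mod 11 is 8 (check: 7 × 8 = 56 ≡ 1 (mod 11))
Combine: k ≡ Σ r_i×M_i×(M_i⁻¹ mod m_i) = 8×11×8 + 10×29×8 = 704 + 2320 = 3024
3024 mod 319 = 153
k ≡ 153 (mod 319)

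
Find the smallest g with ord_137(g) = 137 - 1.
p - 1 = 136 has prime divisors 2, 17. h is a primitive root mod 137 iff h^(136/q) ≢ 1 (mod 137) for each such q.
h = 2: 2^68 ≡ 1, 2^8 ≡ 119 (mod 137); 2^68 ≡ 1, so not a primitive root.
h = 3: 3^68 ≡ 136, 3^8 ≡ 122 (mod 137); none is 1, so 3 has order 136 and is a primitive root.
The smallest primitive root mod 137 is g = 3.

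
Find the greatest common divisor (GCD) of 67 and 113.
1

Using the Euclidean algorithm:
67 = 0 × 113 + 67
113 = 1 × 67 + 46
67 = 1 × 46 + 21
46 = 2 × 21 + 4
21 = 5 × 4 + 1
4 = 4 × 1 + 0

GCD(67, 113) = 1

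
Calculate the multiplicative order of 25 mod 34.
Powers of 25 mod 34: 25^1≡25, 25^2≡13, 25^3≡19, 25^4≡33, 25^5≡9, 25^6≡21, 25^7≡15, 25^8≡1. Order = 8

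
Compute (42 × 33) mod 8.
2

(42 × 33) = 1386
1386 mod 8 = 2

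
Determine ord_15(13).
Powers of 13 mod 15: 13^1≡13, 13^2≡4, 13^3≡7, 13^4≡1. Order = 4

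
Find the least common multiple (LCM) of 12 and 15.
60

First find GCD(12, 15) using the Euclidean algorithm:
12 = 0 × 15 + 12
15 = 1 × 12 + 3
12 = 4 × 3 + 0
GCD(12, 15) = 3

LCM formula: LCM(a, b) = (a × b) / GCD(a, b)
LCM(12, 15) = (12 × 15) / 3
LCM(12, 15) = 180 / 3
LCM(12, 15) = 60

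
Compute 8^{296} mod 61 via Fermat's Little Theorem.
34

By Fermat's Little Theorem, a^(p-1) ≡ 1 (mod p) for prime p and gcd(a, p) = 1
Here p = 61, so 8^60 ≡ 1 (mod 61)
We can reduce the exponent: 296 mod 60 = 56
So 8^296 ≡ 8^56 (mod 61)
Computing: 8^56 mod 61 = 34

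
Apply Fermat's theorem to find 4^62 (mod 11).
By Fermat: 4^{10} ≡ 1 (mod 11). 62 = 6×10 + 2. So 4^{62} ≡ 4^{2} ≡ 5 (mod 11)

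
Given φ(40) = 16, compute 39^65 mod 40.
By Euler: 39^{16} ≡ 1 (mod 40) since gcd(39, 40) = 1. 65 = 4×16 + 1. So 39^{65} ≡ 39^{1} ≡ 39 (mod 40)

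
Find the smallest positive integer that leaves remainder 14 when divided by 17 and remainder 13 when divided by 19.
M = 17 × 19 = 323. M₁ = 19, y₁ ≡ 9 (mod 17). M₂ = 17, y₂ ≡ 9 (mod 19). x = 14×19×9 + 13×17×9 ≡ 184 (mod 323). The smallest positive such number is 184.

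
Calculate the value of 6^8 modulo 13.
8 = 8 (binary 1000). Repeated squaring mod 13: 6^1 ≡ 6; 6^2 ≡ 6² = 36 ≡ 10; 6^4 ≡ 10² = 100 ≡ 9; 6^8 ≡ 9² = 81 ≡ 3. So 6^8 ≡ 3 (mod 13).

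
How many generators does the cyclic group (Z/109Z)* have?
36

The number of primitive roots modulo p is φ(p-1) = φ(108)
φ(108) = 36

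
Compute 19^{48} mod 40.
1

Using successive squaring:
Binary expansion of 48: 110000
Powers of 19 mod 40 (each is the square of the previous):
  19^1 ≡ 19 (mod 40)
  19^2 ≡ 19² = 361 ≡ 1 (mod 40)
  19^4 ≡ 1² = 1 ≡ 1 (mod 40)
  19^8 ≡ 1² = 1 ≡ 1 (mod 40)
  19^16 ≡ 1² = 1 ≡ 1 (mod 40)
  19^32 ≡ 1² = 1 ≡ 1 (mod 40)
48 = 32 + 16, so 19^48 = 19^32 × 19^16 ≡ 1 × 1 (mod 40)
Multiplying step by step:
  1 × 1 = 1 ≡ 1 (mod 40)
Result: 19^48 ≡ 1 (mod 40)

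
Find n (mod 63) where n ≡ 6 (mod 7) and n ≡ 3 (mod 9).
M = 7 × 9 = 63. M₁ = 9, y₁ ≡ 4 (mod 7). M₂ = 7, y₂ ≡ 4 (mod 9). n = 6×9×4 + 3×7×4 ≡ 48 (mod 63)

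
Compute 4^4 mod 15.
4 = 4 (binary 100). Repeated squaring mod 15: 4^1 ≡ 4; 4^2 ≡ 4² = 16 ≡ 1; 4^4 ≡ 1² = 1 ≡ 1. So 4^4 ≡ 1 (mod 15).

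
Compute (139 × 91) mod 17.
1

(139 × 91) = 12649
12649 mod 17 = 1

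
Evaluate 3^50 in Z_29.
Using Fermat: 3^{28} ≡ 1 (mod 29). 50 ≡ 22 (mod 28). So 3^{50} ≡ 3^{22} ≡ 22 (mod 29)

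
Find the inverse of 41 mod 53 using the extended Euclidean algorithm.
Extended GCD: 41(22) + 53(-17) = 1. So 41^(-1) ≡ 22 ≡ 22 (mod 53). Verify: 41 × 22 = 902 ≡ 1 (mod 53)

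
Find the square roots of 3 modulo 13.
The square roots of 3 mod 13 are 9 and 4. Verify: 9² = 81 ≡ 3 (mod 13)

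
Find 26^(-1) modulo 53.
51

Using Extended Euclidean Algorithm:
gcd(26, 53) = 1
Bezout coefficients: 26 × -2 + 53 × 1 = 1
So 26 × -2 ≡ 1 (mod 53)
The inverse is -2 mod 53 = 51
Verification: 26 × 51 = 1326 = 25 × 53 + 1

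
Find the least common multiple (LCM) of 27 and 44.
1188

First find GCD(27, 44) using the Euclidean algorithm:
27 = 0 × 44 + 27
44 = 1 × 27 + 17
27 = 1 × 17 + 10
17 = 1 × 10 + 7
10 = 1 × 7 + 3
7 = 2 × 3 + 1
3 = 3 × 1 + 0
GCD(27, 44) = 1

LCM formula: LCM(a, b) = (a × b) / GCD(a, b)
LCM(27, 44) = (27 × 44) / 1
LCM(27, 44) = 1188 / 1
LCM(27, 44) = 1188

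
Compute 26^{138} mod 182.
78

Using successive squaring:
Binary expansion of 138: 10001010
Powers of 26 mod 182 (each is the square of the previous):
  26^1 ≡ 26 (mod 182)
  26^2 ≡ 26² = 676 ≡ 130 (mod 182)
  26^4 ≡ 130² = 16900 ≡ 156 (mod 182)
  26^8 ≡ 156² = 24336 ≡ 130 (mod 182)
  26^16 ≡ 130² = 16900 ≡ 156 (mod 182)
  26^32 ≡ 156² = 24336 ≡ 130 (mod 182)
  26^64 ≡ 130² = 16900 ≡ 156 (mod 182)
  26^128 ≡ 156² = 24336 ≡ 130 (mod 182)
138 = 128 + 8 + 2, so 26^138 = 26^128 × 26^8 × 26^2 ≡ 130 × 130 × 130 (mod 182)
Multiplying step by step:
  130 × 130 = 16900 ≡ 156 (mod 182)
  156 × 130 = 20280 ≡ 78 (mod 182)
Result: 26^138 ≡ 78 (mod 182)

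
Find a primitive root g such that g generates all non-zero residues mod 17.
p - 1 = 16 has prime divisors 2. h is a primitive root mod 17 iff h^(16/q) ≢ 1 (mod 17) for each such q.
h = 2: 2^8 ≡ 1 (mod 17); 2^8 ≡ 1, so not a primitive root.
h = 3: 3^8 ≡ 16 (mod 17); none is 1, so 3 has order 16 and is a primitive root.
The smallest primitive root mod 17 is g = 3.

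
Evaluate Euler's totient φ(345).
176

Prime factorization: 345 = 3 × 5 × 23
Using the formula φ(n) = n × Π(1 - 1/p) for each prime factor p:
φ(345) = 345 × (1 - 1/3) × (1 - 1/5) × (1 - 1/23)
φ(345) = 176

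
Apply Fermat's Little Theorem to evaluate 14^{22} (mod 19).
17

By Fermat's Little Theorem, a^(p-1) ≡ 1 (mod p) for prime p and gcd(a, p) = 1
Here p = 19, so 14^18 ≡ 1 (mod 19)
We can reduce the exponent: 22 mod 18 = 4
So 14^22 ≡ 14^4 (mod 19)
Computing: 14^4 mod 19 = 17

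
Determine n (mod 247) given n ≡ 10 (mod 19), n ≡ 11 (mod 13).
219

Using the Chinese Remainder Theorem:
M = product of moduli = 247
For equation 1: M_1 = 13, 13 ≡ 13 (mod 19), inverse of 13 mod 19 is 3 (check: 13 × 3 = 39 ≡ 1 (mod 19))
For equation 2: M_2 = 19, 19 ≡ 6 (mod 13), inverse of 19 mod 13 is 11 (check: 6 × 11 = 66 ≡ 1 (mod 13))
Combine: n ≡ Σ r_i×M_i×(M_i⁻¹ mod m_i) = 10×13×3 + 11×19×11 = 390 + 2299 = 2689
2689 mod 247 = 219
n ≡ 219 (mod 247)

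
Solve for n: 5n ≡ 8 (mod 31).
14

Since gcd(5, 31) = 1 divides 8, a solution exists.
Multiply both sides by the inverse of 5 mod 31:
  5^(-1) mod 31 = 25
  x ≡ 25 × 8 ≡ 200 ≡ 14 (mod 31)
Verification: 5 × 14 = 70 = 2 × 31 + 8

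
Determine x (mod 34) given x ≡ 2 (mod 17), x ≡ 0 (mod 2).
2

Using the Chinese Remainder Theorem:
M = product of moduli = 34
For equation 1: M_1 = 2, 2 ≡ 2 (mod 17), inverse of 2 mod 17 is 9 (check: 2 × 9 = 18 ≡ 1 (mod 17))
For equation 2: M_2 = 17, 17 ≡ 1 (mod 2), inverse of 17 mod 2 is 1 (check: 1 × 1 = 1 ≡ 1 (mod 2))
Combine: x ≡ Σ r_i×M_i×(M_i⁻¹ mod m_i) = 2×2×9 + 0×17×1 = 36 + 0 = 36
36 mod 34 = 2
x ≡ 2 (mod 34)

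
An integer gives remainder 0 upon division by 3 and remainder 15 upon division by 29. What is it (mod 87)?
M = 3 × 29 = 87. M₁ = 29, y₁ ≡ 2 (mod 3). M₂ = 3, y₂ ≡ 10 (mod 29). m = 0×29×2 + 15×3×10 ≡ 15 (mod 87). The smallest positive such number is 15.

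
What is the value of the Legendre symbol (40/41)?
(40/41) = 40^{20} mod 41 = 1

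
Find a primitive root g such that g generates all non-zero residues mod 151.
p - 1 = 150 has prime divisors 2, 3, 5. h is a primitive root mod 151 iff h^(150/q) ≢ 1 (mod 151) for each such q.
h = 2: 2^75 ≡ 1, 2^50 ≡ 32, 2^30 ≡ 1 (mod 151); 2^75 ≡ 1, so not a primitive root.
h = 3: 3^75 ≡ 150, 3^50 ≡ 1, 3^30 ≡ 59 (mod 151); 3^50 ≡ 1, so not a primitive root.
h = 4: 4^75 ≡ 1, 4^50 ≡ 118, 4^30 ≡ 1 (mod 151); 4^75 ≡ 1, so not a primitive root.
h = 5: 5^75 ≡ 1, 5^50 ≡ 32, 5^30 ≡ 8 (mod 151); 5^75 ≡ 1, so not a primitive root.
h = 6: 6^75 ≡ 150, 6^50 ≡ 32, 6^30 ≡ 59 (mod 151); none is 1, so 6 has order 150 and is a primitive root.
The smallest primitive root mod 151 is g = 6.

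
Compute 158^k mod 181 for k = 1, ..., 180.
g^1, g^2, ..., g^{180} mod 181: {158, 167, 141, 15, 17, 152, 124, 44, 74, 108, 50, 117, 24, 172, 26, 126, 179, 46, 28, 80, 151, 147, 58, 114, 93, 33, 146, 81, 128, 133, 18, 129, 110, 4, 89, 125, 21, 60, 68, 65, 134, 176, 115, 70, 19, 106, 96, 145, 104, 142, 173, 3, 112, 139, 61, 45, 51, 94, 10, 132, 41, 143, 150, 170, 72, 154, 78, 16, 175, 138, 84, 59, 91, 79, 174, 161, 98, 99, 76, 62, 22, 37, 54, 25, 149, 12, 86, 13, 63, 180, 23, 14, 40, 166, 164, 29, 57, 137, 107, 73, 131, 64, 157, 9, 155, 55, 2, 135, 153, 101, 30, 34, 123, 67, 88, 148, 35, 100, 53, 48, 163, 52, 71, 177, 92, 56, 160, 121, 113, 116, 47, 5, 66, 111, 162, 75, 85, 36, 77, 39, 8, 178, 69, 42, 120, 136, 130, 87, 171, 49, 140, 38, 31, 11, 109, 27, 103, 165, 6, 43, 97, 122, 90, 102, 7, 20, 83, 82, 105, 119, 159, 144, 127, 156, 32, 169, 95, 168, 118, 1}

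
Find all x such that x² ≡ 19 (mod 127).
The square roots of 19 mod 127 are 107 and 20. Verify: 107² = 11449 ≡ 19 (mod 127)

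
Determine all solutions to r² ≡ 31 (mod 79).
The square roots of 31 mod 79 are 49 and 30. Verify: 49² = 2401 ≡ 31 (mod 79)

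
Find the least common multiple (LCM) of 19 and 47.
893

First find GCD(19, 47) using the Euclidean algorithm:
19 = 0 × 47 + 19
47 = 2 × 19 + 9
19 = 2 × 9 + 1
9 = 9 × 1 + 0
GCD(19, 47) = 1

LCM formula: LCM(a, b) = (a × b) / GCD(a, b)
LCM(19, 47) = (19 × 47) / 1
LCM(19, 47) = 893 / 1
LCM(19, 47) = 893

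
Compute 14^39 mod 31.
Using Fermat: 14^{30} ≡ 1 (mod 31). 39 ≡ 9 (mod 30). So 14^{39} ≡ 14^{9} ≡ 4 (mod 31)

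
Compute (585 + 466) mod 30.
1

(585 + 466) = 1051
1051 mod 30 = 1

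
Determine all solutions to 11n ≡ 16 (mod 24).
8

Since gcd(11, 24) = 1 divides 16, a solution exists.
Multiply both sides by the inverse of 11 mod 24:
  11^(-1) mod 24 = 11
  x ≡ 11 × 16 ≡ 176 ≡ 8 (mod 24)
Verification: 11 × 8 = 88 = 3 × 24 + 16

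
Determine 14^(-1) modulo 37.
14^(-1) ≡ 8 (mod 37). Verification: 14 × 8 = 112 ≡ 1 (mod 37)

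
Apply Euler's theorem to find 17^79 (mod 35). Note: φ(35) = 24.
By Euler: 17^{24} ≡ 1 (mod 35) since gcd(17, 35) = 1. 79 = 3×24 + 7. So 17^{79} ≡ 17^{7} ≡ 3 (mod 35)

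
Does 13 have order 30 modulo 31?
p - 1 = 30 has prime divisors 2, 3, 5. Check 13^(30/q) mod 31 for each: 13^(30/2) = 13^15 ≡ 30, 13^(30/3) = 13^10 ≡ 5, 13^(30/5) = 13^6 ≡ 16 (mod 31). None of these is 1, so 13 has order 30 = φ(31), so it is a primitive root mod 31.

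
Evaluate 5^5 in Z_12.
5 = 4 + 1 (binary 101). Repeated squaring mod 12: 5^1 ≡ 5; 5^2 ≡ 5² = 25 ≡ 1; 5^4 ≡ 1² = 1 ≡ 1. Multiply: 5^5 = 5^4 × 5^1 ≡ 1 × 5 (mod 12): 1 × 5 = 5 ≡ 5. So 5^5 ≡ 5 (mod 12).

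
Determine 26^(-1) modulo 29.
26^(-1) ≡ 19 (mod 29). Verification: 26 × 19 = 494 ≡ 1 (mod 29)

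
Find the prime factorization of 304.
2^4 × 19

Divide by primes starting from smallest:
304 ÷ 2 = 152
152 ÷ 2 = 76
76 ÷ 2 = 38
38 ÷ 2 = 19
19 ÷ 19 = 1

304 = 2^4 × 19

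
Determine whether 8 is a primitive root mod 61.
p - 1 = 60 has prime divisors 2, 3, 5. Check 8^(60/q) mod 61 for each: 8^(60/2) = 8^30 ≡ 60, 8^(60/3) = 8^20 ≡ 1, 8^(60/5) = 8^12 ≡ 58 (mod 61). Since 8^20 ≡ 1 (mod 61), the order of 8 divides 20 (in fact the order is 20) ≠ 60, so it is not a primitive root.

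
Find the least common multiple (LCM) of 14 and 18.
126

First find GCD(14, 18) using the Euclidean algorithm:
14 = 0 × 18 + 14
18 = 1 × 14 + 4
14 = 3 × 4 + 2
4 = 2 × 2 + 0
GCD(14, 18) = 2

LCM formula: LCM(a, b) = (a × b) / GCD(a, b)
LCM(14, 18) = (14 × 18) / 2
LCM(14, 18) = 252 / 2
LCM(14, 18) = 126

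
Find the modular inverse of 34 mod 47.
34^(-1) ≡ 18 (mod 47). Verification: 34 × 18 = 612 ≡ 1 (mod 47)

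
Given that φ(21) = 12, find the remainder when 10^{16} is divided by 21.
By Euler: 10^{12} ≡ 1 (mod 21) since gcd(10, 21) = 1. 16 = 1×12 + 4. So 10^{16} ≡ 10^{4} ≡ 4 (mod 21)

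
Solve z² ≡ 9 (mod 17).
The square roots of 9 mod 17 are 14 and 3. Verify: 14² = 196 ≡ 9 (mod 17)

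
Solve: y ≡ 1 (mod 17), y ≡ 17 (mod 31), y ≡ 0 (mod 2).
M = 17 × 31 × 2 = 1054. M₁ = 62, y₁ ≡ 14 (mod 17). M₂ = 34, y₂ ≡ 21 (mod 31). M₃ = 527, y₃ ≡ 1 (mod 2). y = 1×62×14 + 17×34×21 + 0×527×1 ≡ 358 (mod 1054)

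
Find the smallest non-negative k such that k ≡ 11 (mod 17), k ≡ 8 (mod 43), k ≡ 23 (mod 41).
17079

Using the Chinese Remainder Theorem:
M = product of moduli = 29971
For equation 1: M_1 = 1763, 1763 ≡ 12 (mod 17), inverse of 1763 mod 17 is 10 (check: 12 × 10 = 120 ≡ 1 (mod 17))
For equation 2: M_2 = 697, 697 ≡ 9 (mod 43), inverse of 697 mod 43 is 24 (check: 9 × 24 = 216 ≡ 1 (mod 43))
For equation 3: M_3 = 731, 731 ≡ 34 (mod 41), inverse of 731 mod 41 is 35 (check: 34 × 35 = 1190 ≡ 1 (mod 41))
Combine: k ≡ Σ r_i×M_i×(M_i⁻¹ mod m_i) = 11×1763×10 + 8×697×24 + 23×731×35 = 193930 + 133824 + 588455 = 916209
916209 mod 29971 = 17079
k ≡ 17079 (mod 29971)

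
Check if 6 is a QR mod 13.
By Euler's criterion: 6^{6} ≡ 12 (mod 13). Since this equals -1 (≡ 12), 6 is not a QR.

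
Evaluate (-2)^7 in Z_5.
(-2) ≡ 3 (mod 5). 7 = 4 + 2 + 1 (binary 111). Repeated squaring mod 5: 3^1 ≡ 3; 3^2 ≡ 3² = 9 ≡ 4; 3^4 ≡ 4² = 16 ≡ 1. Multiply: (-2)^7 ≡ 3^4 × 3^2 × 3^1 ≡ 1 × 4 × 3 (mod 5): 1 × 4 = 4 ≡ 4; 4 × 3 = 12 ≡ 2. So (-2)^7 ≡ 2 (mod 5).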